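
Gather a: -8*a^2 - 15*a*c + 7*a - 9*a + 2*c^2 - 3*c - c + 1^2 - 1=-8*a^2 + a*(-15*c - 2) + 2*c^2 - 4*c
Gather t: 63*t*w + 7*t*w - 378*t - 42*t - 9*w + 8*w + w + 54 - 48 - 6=t*(70*w - 420)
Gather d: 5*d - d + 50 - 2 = 4*d + 48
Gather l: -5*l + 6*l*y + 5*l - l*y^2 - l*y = l*(-y^2 + 5*y)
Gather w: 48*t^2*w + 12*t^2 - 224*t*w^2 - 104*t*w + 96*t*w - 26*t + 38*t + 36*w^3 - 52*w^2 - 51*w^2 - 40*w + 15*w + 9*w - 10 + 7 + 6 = 12*t^2 + 12*t + 36*w^3 + w^2*(-224*t - 103) + w*(48*t^2 - 8*t - 16) + 3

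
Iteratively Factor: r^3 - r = (r + 1)*(r^2 - r) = r*(r + 1)*(r - 1)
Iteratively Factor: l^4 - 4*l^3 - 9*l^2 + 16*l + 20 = (l - 2)*(l^3 - 2*l^2 - 13*l - 10) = (l - 2)*(l + 1)*(l^2 - 3*l - 10) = (l - 5)*(l - 2)*(l + 1)*(l + 2)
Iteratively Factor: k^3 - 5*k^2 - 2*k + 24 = (k + 2)*(k^2 - 7*k + 12) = (k - 4)*(k + 2)*(k - 3)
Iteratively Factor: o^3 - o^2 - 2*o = (o)*(o^2 - o - 2) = o*(o - 2)*(o + 1)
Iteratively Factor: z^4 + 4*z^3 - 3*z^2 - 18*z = (z)*(z^3 + 4*z^2 - 3*z - 18) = z*(z + 3)*(z^2 + z - 6) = z*(z + 3)^2*(z - 2)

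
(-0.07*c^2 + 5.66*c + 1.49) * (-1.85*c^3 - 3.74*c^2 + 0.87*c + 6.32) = 0.1295*c^5 - 10.2092*c^4 - 23.9858*c^3 - 1.0908*c^2 + 37.0675*c + 9.4168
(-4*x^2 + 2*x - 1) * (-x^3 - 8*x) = 4*x^5 - 2*x^4 + 33*x^3 - 16*x^2 + 8*x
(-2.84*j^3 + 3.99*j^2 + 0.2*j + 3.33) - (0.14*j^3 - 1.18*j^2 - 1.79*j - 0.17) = -2.98*j^3 + 5.17*j^2 + 1.99*j + 3.5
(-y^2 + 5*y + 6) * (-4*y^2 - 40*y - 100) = 4*y^4 + 20*y^3 - 124*y^2 - 740*y - 600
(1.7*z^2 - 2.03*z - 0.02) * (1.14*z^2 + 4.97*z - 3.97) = 1.938*z^4 + 6.1348*z^3 - 16.8609*z^2 + 7.9597*z + 0.0794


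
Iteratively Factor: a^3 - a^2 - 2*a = (a)*(a^2 - a - 2) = a*(a - 2)*(a + 1)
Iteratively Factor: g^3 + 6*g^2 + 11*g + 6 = (g + 1)*(g^2 + 5*g + 6) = (g + 1)*(g + 2)*(g + 3)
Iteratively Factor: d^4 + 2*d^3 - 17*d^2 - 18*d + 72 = (d - 3)*(d^3 + 5*d^2 - 2*d - 24) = (d - 3)*(d + 4)*(d^2 + d - 6) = (d - 3)*(d + 3)*(d + 4)*(d - 2)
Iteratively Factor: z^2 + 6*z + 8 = (z + 4)*(z + 2)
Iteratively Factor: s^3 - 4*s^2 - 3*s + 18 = (s - 3)*(s^2 - s - 6) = (s - 3)^2*(s + 2)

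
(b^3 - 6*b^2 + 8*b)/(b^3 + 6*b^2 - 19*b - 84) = b*(b - 2)/(b^2 + 10*b + 21)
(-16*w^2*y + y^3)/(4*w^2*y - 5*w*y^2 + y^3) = (4*w + y)/(-w + y)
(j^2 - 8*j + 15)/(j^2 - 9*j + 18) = (j - 5)/(j - 6)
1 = 1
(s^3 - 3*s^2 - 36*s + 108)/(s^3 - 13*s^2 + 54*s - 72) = (s + 6)/(s - 4)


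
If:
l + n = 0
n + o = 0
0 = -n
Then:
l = 0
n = 0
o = 0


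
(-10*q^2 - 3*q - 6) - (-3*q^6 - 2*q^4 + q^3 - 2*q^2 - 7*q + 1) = 3*q^6 + 2*q^4 - q^3 - 8*q^2 + 4*q - 7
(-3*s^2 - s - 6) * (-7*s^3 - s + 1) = 21*s^5 + 7*s^4 + 45*s^3 - 2*s^2 + 5*s - 6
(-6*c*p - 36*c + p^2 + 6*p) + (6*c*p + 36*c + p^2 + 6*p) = 2*p^2 + 12*p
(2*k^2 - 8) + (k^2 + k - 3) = 3*k^2 + k - 11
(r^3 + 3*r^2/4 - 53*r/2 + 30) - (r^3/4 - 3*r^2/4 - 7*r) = 3*r^3/4 + 3*r^2/2 - 39*r/2 + 30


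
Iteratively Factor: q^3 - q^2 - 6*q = (q)*(q^2 - q - 6) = q*(q + 2)*(q - 3)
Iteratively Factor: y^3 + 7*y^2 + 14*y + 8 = (y + 2)*(y^2 + 5*y + 4) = (y + 2)*(y + 4)*(y + 1)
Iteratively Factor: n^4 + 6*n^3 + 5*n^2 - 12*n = (n)*(n^3 + 6*n^2 + 5*n - 12) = n*(n - 1)*(n^2 + 7*n + 12) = n*(n - 1)*(n + 4)*(n + 3)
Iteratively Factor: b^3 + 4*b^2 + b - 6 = (b - 1)*(b^2 + 5*b + 6) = (b - 1)*(b + 3)*(b + 2)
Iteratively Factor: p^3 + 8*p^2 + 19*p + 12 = (p + 1)*(p^2 + 7*p + 12) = (p + 1)*(p + 3)*(p + 4)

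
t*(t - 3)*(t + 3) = t^3 - 9*t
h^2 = h^2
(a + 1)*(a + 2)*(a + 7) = a^3 + 10*a^2 + 23*a + 14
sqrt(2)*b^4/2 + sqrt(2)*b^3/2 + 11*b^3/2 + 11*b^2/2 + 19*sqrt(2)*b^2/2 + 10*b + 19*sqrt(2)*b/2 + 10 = (b + 1)*(b + 2*sqrt(2))*(b + 5*sqrt(2)/2)*(sqrt(2)*b/2 + 1)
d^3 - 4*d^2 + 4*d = d*(d - 2)^2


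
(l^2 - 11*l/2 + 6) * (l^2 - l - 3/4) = l^4 - 13*l^3/2 + 43*l^2/4 - 15*l/8 - 9/2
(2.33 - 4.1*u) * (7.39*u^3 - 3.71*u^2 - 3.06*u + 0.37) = -30.299*u^4 + 32.4297*u^3 + 3.9017*u^2 - 8.6468*u + 0.8621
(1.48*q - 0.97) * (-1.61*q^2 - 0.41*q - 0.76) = -2.3828*q^3 + 0.9549*q^2 - 0.7271*q + 0.7372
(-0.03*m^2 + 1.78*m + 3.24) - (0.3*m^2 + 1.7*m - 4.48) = -0.33*m^2 + 0.0800000000000001*m + 7.72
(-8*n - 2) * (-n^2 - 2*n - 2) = 8*n^3 + 18*n^2 + 20*n + 4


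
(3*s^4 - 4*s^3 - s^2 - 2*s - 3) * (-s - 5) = -3*s^5 - 11*s^4 + 21*s^3 + 7*s^2 + 13*s + 15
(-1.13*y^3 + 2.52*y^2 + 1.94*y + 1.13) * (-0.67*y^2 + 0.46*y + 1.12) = 0.7571*y^5 - 2.2082*y^4 - 1.4062*y^3 + 2.9577*y^2 + 2.6926*y + 1.2656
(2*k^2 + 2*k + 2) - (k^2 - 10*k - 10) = k^2 + 12*k + 12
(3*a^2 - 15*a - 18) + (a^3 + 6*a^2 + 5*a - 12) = a^3 + 9*a^2 - 10*a - 30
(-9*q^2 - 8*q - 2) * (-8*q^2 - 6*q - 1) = 72*q^4 + 118*q^3 + 73*q^2 + 20*q + 2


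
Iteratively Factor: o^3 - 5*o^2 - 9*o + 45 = (o + 3)*(o^2 - 8*o + 15) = (o - 3)*(o + 3)*(o - 5)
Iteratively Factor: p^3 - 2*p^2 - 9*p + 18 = (p - 3)*(p^2 + p - 6) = (p - 3)*(p + 3)*(p - 2)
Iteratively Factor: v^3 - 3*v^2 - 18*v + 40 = (v + 4)*(v^2 - 7*v + 10) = (v - 2)*(v + 4)*(v - 5)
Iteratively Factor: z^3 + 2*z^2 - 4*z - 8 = (z + 2)*(z^2 - 4) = (z + 2)^2*(z - 2)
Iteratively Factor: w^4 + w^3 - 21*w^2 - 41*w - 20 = (w + 4)*(w^3 - 3*w^2 - 9*w - 5) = (w + 1)*(w + 4)*(w^2 - 4*w - 5) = (w - 5)*(w + 1)*(w + 4)*(w + 1)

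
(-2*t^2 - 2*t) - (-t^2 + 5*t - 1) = -t^2 - 7*t + 1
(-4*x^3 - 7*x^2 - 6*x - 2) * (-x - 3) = 4*x^4 + 19*x^3 + 27*x^2 + 20*x + 6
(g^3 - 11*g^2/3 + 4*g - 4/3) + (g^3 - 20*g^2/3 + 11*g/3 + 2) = 2*g^3 - 31*g^2/3 + 23*g/3 + 2/3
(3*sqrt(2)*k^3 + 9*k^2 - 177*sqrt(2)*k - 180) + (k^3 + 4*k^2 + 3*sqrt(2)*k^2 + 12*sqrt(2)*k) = k^3 + 3*sqrt(2)*k^3 + 3*sqrt(2)*k^2 + 13*k^2 - 165*sqrt(2)*k - 180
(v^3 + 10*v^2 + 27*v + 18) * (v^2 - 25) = v^5 + 10*v^4 + 2*v^3 - 232*v^2 - 675*v - 450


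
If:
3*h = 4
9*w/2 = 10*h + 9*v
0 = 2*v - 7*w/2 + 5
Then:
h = 4/3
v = -29/27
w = 22/27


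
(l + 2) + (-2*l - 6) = -l - 4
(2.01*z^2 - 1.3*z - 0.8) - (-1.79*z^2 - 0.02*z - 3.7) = 3.8*z^2 - 1.28*z + 2.9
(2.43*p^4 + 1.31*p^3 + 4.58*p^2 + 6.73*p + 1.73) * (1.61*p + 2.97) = 3.9123*p^5 + 9.3262*p^4 + 11.2645*p^3 + 24.4379*p^2 + 22.7734*p + 5.1381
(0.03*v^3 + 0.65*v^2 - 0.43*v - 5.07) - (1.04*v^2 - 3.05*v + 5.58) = 0.03*v^3 - 0.39*v^2 + 2.62*v - 10.65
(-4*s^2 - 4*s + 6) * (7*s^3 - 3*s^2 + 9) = -28*s^5 - 16*s^4 + 54*s^3 - 54*s^2 - 36*s + 54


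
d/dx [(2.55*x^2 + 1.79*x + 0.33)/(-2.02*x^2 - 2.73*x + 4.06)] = (-3.3457*x^2 + 22.0392*x + 8.1683)/(4.0804*x^4 + 11.0292*x^3 - 8.9495*x^2 - 22.1676*x + 16.4836)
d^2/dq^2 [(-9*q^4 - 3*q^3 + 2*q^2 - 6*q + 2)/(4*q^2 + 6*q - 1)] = 2*(-144*q^6 - 648*q^5 - 864*q^4 + 168*q^3 + 120*q^2 + 63*q + 46)/(64*q^6 + 288*q^5 + 384*q^4 + 72*q^3 - 96*q^2 + 18*q - 1)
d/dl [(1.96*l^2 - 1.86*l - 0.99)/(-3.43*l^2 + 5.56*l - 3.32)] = (4.5178*l^2 - 19.8058*l + 11.6796)/(11.7649*l^4 - 38.1416*l^3 + 53.6888*l^2 - 36.9184*l + 11.0224)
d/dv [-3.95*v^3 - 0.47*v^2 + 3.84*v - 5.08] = -11.85*v^2 - 0.94*v + 3.84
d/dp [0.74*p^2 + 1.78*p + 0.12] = 1.48*p + 1.78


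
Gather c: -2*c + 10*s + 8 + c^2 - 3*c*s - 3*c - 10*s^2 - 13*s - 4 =c^2 + c*(-3*s - 5) - 10*s^2 - 3*s + 4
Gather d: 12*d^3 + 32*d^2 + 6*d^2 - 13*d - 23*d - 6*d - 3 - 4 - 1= 12*d^3 + 38*d^2 - 42*d - 8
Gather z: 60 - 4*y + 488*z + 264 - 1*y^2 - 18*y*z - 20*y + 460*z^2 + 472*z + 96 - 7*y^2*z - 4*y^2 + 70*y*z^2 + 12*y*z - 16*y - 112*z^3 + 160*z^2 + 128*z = -5*y^2 - 40*y - 112*z^3 + z^2*(70*y + 620) + z*(-7*y^2 - 6*y + 1088) + 420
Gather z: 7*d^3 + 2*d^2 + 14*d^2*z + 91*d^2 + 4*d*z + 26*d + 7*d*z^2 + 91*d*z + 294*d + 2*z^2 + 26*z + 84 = 7*d^3 + 93*d^2 + 320*d + z^2*(7*d + 2) + z*(14*d^2 + 95*d + 26) + 84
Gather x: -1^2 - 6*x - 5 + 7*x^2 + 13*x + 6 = 7*x^2 + 7*x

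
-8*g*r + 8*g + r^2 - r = (-8*g + r)*(r - 1)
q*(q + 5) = q^2 + 5*q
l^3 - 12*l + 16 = (l - 2)^2*(l + 4)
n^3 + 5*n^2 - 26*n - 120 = (n - 5)*(n + 4)*(n + 6)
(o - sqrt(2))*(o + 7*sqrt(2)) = o^2 + 6*sqrt(2)*o - 14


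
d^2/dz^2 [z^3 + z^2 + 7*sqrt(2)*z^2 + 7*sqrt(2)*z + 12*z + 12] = 6*z + 2 + 14*sqrt(2)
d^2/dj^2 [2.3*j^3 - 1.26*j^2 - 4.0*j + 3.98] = 13.8*j - 2.52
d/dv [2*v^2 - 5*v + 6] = 4*v - 5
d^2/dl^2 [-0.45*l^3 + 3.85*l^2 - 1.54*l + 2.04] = 7.7 - 2.7*l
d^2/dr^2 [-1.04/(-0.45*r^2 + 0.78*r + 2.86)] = (0.4212*r^2 - 0.73008*r - 1.04*(0.9*r - 0.78)*(1.8*r - 1.56) - 2.67696)/(-0.45*r^2 + 0.78*r + 2.86)^3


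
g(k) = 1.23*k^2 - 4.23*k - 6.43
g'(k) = 2.46*k - 4.23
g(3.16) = -7.51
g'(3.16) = 3.54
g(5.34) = 6.06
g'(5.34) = 8.91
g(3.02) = -7.99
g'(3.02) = 3.20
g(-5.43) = 52.81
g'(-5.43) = -17.59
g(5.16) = 4.49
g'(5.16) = 8.46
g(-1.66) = 3.98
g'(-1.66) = -8.31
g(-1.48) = 2.52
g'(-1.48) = -7.87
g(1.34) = -9.89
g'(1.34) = -0.93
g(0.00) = -6.43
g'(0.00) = -4.23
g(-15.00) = 333.77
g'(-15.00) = -41.13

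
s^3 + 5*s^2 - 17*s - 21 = (s - 3)*(s + 1)*(s + 7)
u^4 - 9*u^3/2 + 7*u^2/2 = u^2*(u - 7/2)*(u - 1)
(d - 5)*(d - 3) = d^2 - 8*d + 15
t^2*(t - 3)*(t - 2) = t^4 - 5*t^3 + 6*t^2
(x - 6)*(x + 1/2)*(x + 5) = x^3 - x^2/2 - 61*x/2 - 15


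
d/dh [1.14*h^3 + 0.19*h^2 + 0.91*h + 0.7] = 3.42*h^2 + 0.38*h + 0.91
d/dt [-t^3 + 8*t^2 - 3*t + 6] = -3*t^2 + 16*t - 3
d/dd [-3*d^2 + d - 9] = 1 - 6*d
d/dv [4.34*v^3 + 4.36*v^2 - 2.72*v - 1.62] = 13.02*v^2 + 8.72*v - 2.72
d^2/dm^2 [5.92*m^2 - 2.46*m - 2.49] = 11.8400000000000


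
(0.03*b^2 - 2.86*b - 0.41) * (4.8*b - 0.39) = 0.144*b^3 - 13.7397*b^2 - 0.8526*b + 0.1599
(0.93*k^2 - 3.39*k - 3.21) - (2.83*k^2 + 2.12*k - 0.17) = -1.9*k^2 - 5.51*k - 3.04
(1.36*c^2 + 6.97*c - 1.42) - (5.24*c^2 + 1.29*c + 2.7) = -3.88*c^2 + 5.68*c - 4.12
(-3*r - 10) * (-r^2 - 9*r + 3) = 3*r^3 + 37*r^2 + 81*r - 30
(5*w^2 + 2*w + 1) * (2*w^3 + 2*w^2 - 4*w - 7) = 10*w^5 + 14*w^4 - 14*w^3 - 41*w^2 - 18*w - 7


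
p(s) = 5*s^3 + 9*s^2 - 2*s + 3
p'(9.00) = 1375.00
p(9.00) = 4359.00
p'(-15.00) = 3103.00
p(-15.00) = -14817.00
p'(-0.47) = -7.15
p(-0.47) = 5.41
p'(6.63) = 776.69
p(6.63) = 1842.52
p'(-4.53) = 224.27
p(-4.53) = -268.05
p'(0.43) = 8.51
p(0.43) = 4.20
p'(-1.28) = -0.46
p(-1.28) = 9.82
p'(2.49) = 135.82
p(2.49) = 131.01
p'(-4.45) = 214.94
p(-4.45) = -250.48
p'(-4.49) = 219.58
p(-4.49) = -259.17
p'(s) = 15*s^2 + 18*s - 2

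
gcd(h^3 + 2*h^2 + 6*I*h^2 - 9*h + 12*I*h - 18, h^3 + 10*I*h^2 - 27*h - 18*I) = h + 3*I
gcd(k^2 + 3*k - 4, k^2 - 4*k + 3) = k - 1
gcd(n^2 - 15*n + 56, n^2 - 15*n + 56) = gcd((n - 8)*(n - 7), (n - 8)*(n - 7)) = n^2 - 15*n + 56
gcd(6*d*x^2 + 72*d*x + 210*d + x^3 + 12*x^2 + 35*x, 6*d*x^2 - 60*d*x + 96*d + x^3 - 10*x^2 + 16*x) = 6*d + x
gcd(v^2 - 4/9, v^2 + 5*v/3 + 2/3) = v + 2/3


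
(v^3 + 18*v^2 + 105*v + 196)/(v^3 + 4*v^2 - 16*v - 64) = (v^2 + 14*v + 49)/(v^2 - 16)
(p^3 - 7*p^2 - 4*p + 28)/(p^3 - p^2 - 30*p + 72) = (p^3 - 7*p^2 - 4*p + 28)/(p^3 - p^2 - 30*p + 72)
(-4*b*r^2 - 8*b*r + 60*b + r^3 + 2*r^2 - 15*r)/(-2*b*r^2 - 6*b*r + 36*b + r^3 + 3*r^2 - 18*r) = (-4*b*r - 20*b + r^2 + 5*r)/(-2*b*r - 12*b + r^2 + 6*r)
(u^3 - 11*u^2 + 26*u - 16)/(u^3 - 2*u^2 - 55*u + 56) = (u - 2)/(u + 7)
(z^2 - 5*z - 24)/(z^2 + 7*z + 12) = (z - 8)/(z + 4)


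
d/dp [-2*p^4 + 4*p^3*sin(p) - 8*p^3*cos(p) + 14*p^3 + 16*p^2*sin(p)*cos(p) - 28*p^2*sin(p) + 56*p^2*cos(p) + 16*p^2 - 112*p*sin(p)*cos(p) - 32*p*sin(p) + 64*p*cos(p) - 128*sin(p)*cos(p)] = 8*p^3*sin(p) + 4*p^3*cos(p) - 8*p^3 - 44*p^2*sin(p) - 52*p^2*cos(p) + 16*p^2*cos(2*p) + 42*p^2 - 120*p*sin(p) + 16*p*sin(2*p) + 80*p*cos(p) - 112*p*cos(2*p) + 32*p - 32*sin(p) - 56*sin(2*p) + 64*cos(p) - 128*cos(2*p)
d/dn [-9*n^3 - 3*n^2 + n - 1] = -27*n^2 - 6*n + 1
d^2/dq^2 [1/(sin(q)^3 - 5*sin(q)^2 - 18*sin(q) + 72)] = (-9*sin(q)^6 + 55*sin(q)^5 - 52*sin(q)^4 + 298*sin(q)^3 - 1722*sin(q)^2 - 1188*sin(q) + 1368)/(sin(q)^3 - 5*sin(q)^2 - 18*sin(q) + 72)^3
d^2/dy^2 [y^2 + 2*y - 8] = 2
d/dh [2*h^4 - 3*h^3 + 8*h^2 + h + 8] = 8*h^3 - 9*h^2 + 16*h + 1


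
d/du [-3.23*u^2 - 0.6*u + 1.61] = -6.46*u - 0.6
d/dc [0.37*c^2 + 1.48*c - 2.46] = 0.74*c + 1.48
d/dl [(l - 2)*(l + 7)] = 2*l + 5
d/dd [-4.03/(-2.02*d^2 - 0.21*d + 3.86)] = (-16.2812*d - 0.8463)/(2.02*d^2 + 0.21*d - 3.86)^2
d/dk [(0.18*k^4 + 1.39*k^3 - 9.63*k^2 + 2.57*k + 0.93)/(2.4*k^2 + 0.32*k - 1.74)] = (0.864*k^5 + 3.5088*k^4 - 0.363199999999999*k^3 - 16.5054*k^2 + 29.0484*k - 4.7694)/(5.76*k^4 + 1.536*k^3 - 8.2496*k^2 - 1.1136*k + 3.0276)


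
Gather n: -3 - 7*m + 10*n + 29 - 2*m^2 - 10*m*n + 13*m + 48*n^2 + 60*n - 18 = -2*m^2 + 6*m + 48*n^2 + n*(70 - 10*m) + 8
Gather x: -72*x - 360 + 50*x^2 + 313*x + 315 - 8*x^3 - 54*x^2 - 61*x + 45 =-8*x^3 - 4*x^2 + 180*x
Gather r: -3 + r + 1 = r - 2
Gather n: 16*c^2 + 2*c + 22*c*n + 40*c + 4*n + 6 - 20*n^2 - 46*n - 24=16*c^2 + 42*c - 20*n^2 + n*(22*c - 42) - 18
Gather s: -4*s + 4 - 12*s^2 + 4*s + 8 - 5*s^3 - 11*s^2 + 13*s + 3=-5*s^3 - 23*s^2 + 13*s + 15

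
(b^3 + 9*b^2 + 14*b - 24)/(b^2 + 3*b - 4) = b + 6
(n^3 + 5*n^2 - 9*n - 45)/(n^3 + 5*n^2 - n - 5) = (n^2 - 9)/(n^2 - 1)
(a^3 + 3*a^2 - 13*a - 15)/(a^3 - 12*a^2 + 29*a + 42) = (a^2 + 2*a - 15)/(a^2 - 13*a + 42)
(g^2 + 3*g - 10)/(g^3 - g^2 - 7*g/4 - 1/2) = 4*(g + 5)/(4*g^2 + 4*g + 1)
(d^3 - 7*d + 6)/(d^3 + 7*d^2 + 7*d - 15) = (d - 2)/(d + 5)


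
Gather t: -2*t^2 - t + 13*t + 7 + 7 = -2*t^2 + 12*t + 14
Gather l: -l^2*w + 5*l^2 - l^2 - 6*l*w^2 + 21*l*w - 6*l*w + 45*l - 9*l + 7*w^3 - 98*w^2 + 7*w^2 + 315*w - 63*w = l^2*(4 - w) + l*(-6*w^2 + 15*w + 36) + 7*w^3 - 91*w^2 + 252*w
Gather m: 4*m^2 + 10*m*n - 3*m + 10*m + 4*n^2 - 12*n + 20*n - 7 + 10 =4*m^2 + m*(10*n + 7) + 4*n^2 + 8*n + 3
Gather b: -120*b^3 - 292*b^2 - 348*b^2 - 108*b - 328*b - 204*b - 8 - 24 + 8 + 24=-120*b^3 - 640*b^2 - 640*b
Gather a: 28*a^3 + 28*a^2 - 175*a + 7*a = 28*a^3 + 28*a^2 - 168*a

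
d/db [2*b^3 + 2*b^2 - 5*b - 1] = 6*b^2 + 4*b - 5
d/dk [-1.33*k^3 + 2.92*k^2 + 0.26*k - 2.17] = -3.99*k^2 + 5.84*k + 0.26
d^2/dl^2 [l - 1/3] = 0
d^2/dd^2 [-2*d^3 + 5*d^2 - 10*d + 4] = 10 - 12*d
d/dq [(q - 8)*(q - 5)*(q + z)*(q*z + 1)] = z*(q - 8)*(q - 5)*(q + z) + (q - 8)*(q - 5)*(q*z + 1) + (q - 8)*(q + z)*(q*z + 1) + (q - 5)*(q + z)*(q*z + 1)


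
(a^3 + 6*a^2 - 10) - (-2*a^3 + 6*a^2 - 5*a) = 3*a^3 + 5*a - 10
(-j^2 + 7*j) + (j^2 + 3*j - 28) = 10*j - 28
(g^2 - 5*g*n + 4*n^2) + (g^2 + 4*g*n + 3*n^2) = 2*g^2 - g*n + 7*n^2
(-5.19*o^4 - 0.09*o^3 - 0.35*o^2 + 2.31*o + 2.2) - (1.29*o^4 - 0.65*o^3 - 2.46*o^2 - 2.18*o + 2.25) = -6.48*o^4 + 0.56*o^3 + 2.11*o^2 + 4.49*o - 0.0499999999999998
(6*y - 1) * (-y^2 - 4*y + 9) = -6*y^3 - 23*y^2 + 58*y - 9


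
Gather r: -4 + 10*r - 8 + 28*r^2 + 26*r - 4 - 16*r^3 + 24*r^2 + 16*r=-16*r^3 + 52*r^2 + 52*r - 16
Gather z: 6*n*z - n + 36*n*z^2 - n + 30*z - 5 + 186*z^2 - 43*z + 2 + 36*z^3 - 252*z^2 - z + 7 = -2*n + 36*z^3 + z^2*(36*n - 66) + z*(6*n - 14) + 4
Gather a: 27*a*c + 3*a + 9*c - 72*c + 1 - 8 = a*(27*c + 3) - 63*c - 7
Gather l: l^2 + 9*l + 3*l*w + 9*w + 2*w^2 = l^2 + l*(3*w + 9) + 2*w^2 + 9*w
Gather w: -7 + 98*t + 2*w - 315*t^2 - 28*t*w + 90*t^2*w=-315*t^2 + 98*t + w*(90*t^2 - 28*t + 2) - 7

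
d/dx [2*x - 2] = 2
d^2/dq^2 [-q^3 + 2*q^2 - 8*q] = 4 - 6*q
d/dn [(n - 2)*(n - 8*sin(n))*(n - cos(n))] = (2 - n)*(n - cos(n))*(8*cos(n) - 1) + (n - 2)*(n - 8*sin(n))*(sin(n) + 1) + (n - 8*sin(n))*(n - cos(n))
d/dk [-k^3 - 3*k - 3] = -3*k^2 - 3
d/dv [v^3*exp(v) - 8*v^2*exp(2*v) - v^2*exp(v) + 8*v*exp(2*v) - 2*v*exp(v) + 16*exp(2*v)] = (v^3 - 16*v^2*exp(v) + 2*v^2 - 4*v + 40*exp(v) - 2)*exp(v)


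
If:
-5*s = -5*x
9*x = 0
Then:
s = 0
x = 0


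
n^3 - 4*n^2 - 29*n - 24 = (n - 8)*(n + 1)*(n + 3)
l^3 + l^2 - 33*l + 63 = (l - 3)^2*(l + 7)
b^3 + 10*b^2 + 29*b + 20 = (b + 1)*(b + 4)*(b + 5)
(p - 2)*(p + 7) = p^2 + 5*p - 14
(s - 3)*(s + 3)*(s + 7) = s^3 + 7*s^2 - 9*s - 63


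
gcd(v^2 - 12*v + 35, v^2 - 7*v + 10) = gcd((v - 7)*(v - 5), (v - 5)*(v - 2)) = v - 5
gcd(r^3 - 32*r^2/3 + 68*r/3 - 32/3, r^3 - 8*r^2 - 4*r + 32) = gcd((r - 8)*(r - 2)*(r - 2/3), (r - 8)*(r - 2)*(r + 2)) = r^2 - 10*r + 16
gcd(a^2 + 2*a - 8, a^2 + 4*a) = a + 4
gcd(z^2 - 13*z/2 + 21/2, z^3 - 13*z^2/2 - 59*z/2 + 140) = z - 7/2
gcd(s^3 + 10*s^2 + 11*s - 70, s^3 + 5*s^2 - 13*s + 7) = s + 7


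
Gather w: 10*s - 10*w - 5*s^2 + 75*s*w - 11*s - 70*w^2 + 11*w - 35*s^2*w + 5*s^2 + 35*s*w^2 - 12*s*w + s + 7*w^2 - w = w^2*(35*s - 63) + w*(-35*s^2 + 63*s)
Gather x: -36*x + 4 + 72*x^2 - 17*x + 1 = 72*x^2 - 53*x + 5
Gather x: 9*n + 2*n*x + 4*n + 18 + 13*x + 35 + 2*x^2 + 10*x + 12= 13*n + 2*x^2 + x*(2*n + 23) + 65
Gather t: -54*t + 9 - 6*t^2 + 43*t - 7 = -6*t^2 - 11*t + 2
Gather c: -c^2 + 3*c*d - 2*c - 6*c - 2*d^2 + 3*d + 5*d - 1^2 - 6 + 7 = -c^2 + c*(3*d - 8) - 2*d^2 + 8*d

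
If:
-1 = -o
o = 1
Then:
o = 1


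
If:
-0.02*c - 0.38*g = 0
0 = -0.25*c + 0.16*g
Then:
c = 0.00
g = 0.00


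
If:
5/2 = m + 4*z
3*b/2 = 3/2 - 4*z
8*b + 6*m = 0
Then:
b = -6/17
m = 8/17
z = 69/136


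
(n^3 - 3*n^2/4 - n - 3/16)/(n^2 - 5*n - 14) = (-n^3 + 3*n^2/4 + n + 3/16)/(-n^2 + 5*n + 14)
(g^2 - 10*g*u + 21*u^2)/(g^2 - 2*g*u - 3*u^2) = (g - 7*u)/(g + u)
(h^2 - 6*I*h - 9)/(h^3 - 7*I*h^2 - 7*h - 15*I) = (h - 3*I)/(h^2 - 4*I*h + 5)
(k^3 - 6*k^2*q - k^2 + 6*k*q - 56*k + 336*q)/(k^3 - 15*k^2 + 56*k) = (k^2 - 6*k*q + 7*k - 42*q)/(k*(k - 7))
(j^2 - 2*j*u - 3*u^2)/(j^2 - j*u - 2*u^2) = (-j + 3*u)/(-j + 2*u)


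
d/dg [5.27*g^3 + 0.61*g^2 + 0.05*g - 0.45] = 15.81*g^2 + 1.22*g + 0.05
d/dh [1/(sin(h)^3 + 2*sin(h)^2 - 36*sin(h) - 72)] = (-3*sin(h)^2 - 4*sin(h) + 36)*cos(h)/(sin(h)^3 + 2*sin(h)^2 - 36*sin(h) - 72)^2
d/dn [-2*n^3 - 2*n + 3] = -6*n^2 - 2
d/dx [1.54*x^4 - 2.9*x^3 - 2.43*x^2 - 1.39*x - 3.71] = 6.16*x^3 - 8.7*x^2 - 4.86*x - 1.39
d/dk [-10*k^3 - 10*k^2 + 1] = 10*k*(-3*k - 2)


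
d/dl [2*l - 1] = 2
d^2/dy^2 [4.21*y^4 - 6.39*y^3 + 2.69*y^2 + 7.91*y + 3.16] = 50.52*y^2 - 38.34*y + 5.38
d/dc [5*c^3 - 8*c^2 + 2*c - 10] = 15*c^2 - 16*c + 2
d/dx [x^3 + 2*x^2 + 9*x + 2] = 3*x^2 + 4*x + 9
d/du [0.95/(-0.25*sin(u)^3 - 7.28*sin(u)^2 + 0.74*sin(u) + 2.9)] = (0.7125*sin(u)^2 + 13.832*sin(u) - 0.703)*cos(u)/(0.25*sin(u)^3 + 7.28*sin(u)^2 - 0.74*sin(u) - 2.9)^2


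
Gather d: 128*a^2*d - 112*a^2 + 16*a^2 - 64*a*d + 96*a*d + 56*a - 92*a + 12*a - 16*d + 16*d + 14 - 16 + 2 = -96*a^2 - 24*a + d*(128*a^2 + 32*a)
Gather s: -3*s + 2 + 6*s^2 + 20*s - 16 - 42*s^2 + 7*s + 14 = -36*s^2 + 24*s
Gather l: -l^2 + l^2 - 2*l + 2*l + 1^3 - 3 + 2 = 0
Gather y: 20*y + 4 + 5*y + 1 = 25*y + 5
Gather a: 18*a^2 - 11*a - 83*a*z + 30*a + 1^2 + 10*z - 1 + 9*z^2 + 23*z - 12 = 18*a^2 + a*(19 - 83*z) + 9*z^2 + 33*z - 12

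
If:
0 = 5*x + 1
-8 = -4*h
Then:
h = 2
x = -1/5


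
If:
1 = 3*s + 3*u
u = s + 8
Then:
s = -23/6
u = 25/6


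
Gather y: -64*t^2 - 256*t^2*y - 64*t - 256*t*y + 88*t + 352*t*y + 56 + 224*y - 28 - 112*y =-64*t^2 + 24*t + y*(-256*t^2 + 96*t + 112) + 28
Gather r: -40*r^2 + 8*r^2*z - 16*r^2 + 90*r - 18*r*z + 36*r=r^2*(8*z - 56) + r*(126 - 18*z)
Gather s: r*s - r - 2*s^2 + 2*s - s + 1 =-r - 2*s^2 + s*(r + 1) + 1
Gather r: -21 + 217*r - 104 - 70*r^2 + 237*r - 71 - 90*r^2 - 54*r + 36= -160*r^2 + 400*r - 160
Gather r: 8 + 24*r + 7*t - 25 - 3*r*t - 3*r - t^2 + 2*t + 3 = r*(21 - 3*t) - t^2 + 9*t - 14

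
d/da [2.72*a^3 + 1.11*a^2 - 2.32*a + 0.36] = 8.16*a^2 + 2.22*a - 2.32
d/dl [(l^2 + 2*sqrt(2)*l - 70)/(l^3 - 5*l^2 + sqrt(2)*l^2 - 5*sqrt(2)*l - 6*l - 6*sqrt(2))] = (-2*(l + sqrt(2))*(-l^3 - sqrt(2)*l^2 + 5*l^2 + 6*l + 5*sqrt(2)*l + 6*sqrt(2)) + (l^2 + 2*sqrt(2)*l - 70)*(-3*l^2 - 2*sqrt(2)*l + 10*l + 6 + 5*sqrt(2)))/(-l^3 - sqrt(2)*l^2 + 5*l^2 + 6*l + 5*sqrt(2)*l + 6*sqrt(2))^2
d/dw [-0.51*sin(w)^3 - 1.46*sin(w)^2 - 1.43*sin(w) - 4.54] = (-2.92*sin(w) + 0.765*cos(2*w) - 2.195)*cos(w)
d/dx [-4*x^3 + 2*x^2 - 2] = 4*x*(1 - 3*x)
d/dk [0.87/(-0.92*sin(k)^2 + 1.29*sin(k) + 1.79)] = (1.6008*sin(k) - 1.1223)*cos(k)/(-0.92*sin(k)^2 + 1.29*sin(k) + 1.79)^2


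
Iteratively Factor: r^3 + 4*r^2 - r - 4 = (r + 1)*(r^2 + 3*r - 4) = (r + 1)*(r + 4)*(r - 1)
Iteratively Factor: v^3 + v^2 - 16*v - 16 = (v + 1)*(v^2 - 16) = (v + 1)*(v + 4)*(v - 4)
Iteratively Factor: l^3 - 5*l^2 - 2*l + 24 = (l - 4)*(l^2 - l - 6) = (l - 4)*(l + 2)*(l - 3)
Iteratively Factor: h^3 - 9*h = (h + 3)*(h^2 - 3*h) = (h - 3)*(h + 3)*(h)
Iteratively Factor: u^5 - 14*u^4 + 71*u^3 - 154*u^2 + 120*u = (u - 4)*(u^4 - 10*u^3 + 31*u^2 - 30*u) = (u - 5)*(u - 4)*(u^3 - 5*u^2 + 6*u) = u*(u - 5)*(u - 4)*(u^2 - 5*u + 6) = u*(u - 5)*(u - 4)*(u - 3)*(u - 2)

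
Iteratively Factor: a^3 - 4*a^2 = (a)*(a^2 - 4*a) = a^2*(a - 4)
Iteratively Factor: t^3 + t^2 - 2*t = (t - 1)*(t^2 + 2*t) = t*(t - 1)*(t + 2)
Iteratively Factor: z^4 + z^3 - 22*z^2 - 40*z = (z + 4)*(z^3 - 3*z^2 - 10*z) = (z - 5)*(z + 4)*(z^2 + 2*z) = (z - 5)*(z + 2)*(z + 4)*(z)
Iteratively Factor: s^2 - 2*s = (s - 2)*(s)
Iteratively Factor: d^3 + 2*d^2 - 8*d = (d + 4)*(d^2 - 2*d) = (d - 2)*(d + 4)*(d)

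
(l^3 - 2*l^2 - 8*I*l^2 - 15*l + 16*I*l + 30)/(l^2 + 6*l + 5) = (l^3 + l^2*(-2 - 8*I) + l*(-15 + 16*I) + 30)/(l^2 + 6*l + 5)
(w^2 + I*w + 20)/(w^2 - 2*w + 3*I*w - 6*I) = (w^2 + I*w + 20)/(w^2 + w*(-2 + 3*I) - 6*I)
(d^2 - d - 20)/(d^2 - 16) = (d - 5)/(d - 4)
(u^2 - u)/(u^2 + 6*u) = (u - 1)/(u + 6)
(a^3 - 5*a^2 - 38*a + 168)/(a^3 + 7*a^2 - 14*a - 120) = (a - 7)/(a + 5)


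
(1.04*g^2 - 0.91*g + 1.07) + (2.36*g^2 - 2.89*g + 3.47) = 3.4*g^2 - 3.8*g + 4.54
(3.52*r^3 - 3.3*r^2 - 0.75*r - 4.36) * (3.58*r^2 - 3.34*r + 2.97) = 12.6016*r^5 - 23.5708*r^4 + 18.7914*r^3 - 22.9048*r^2 + 12.3349*r - 12.9492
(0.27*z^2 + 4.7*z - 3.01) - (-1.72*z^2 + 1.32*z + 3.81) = 1.99*z^2 + 3.38*z - 6.82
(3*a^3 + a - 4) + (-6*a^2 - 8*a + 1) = 3*a^3 - 6*a^2 - 7*a - 3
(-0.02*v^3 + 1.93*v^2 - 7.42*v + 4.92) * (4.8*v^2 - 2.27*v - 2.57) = -0.096*v^5 + 9.3094*v^4 - 39.9457*v^3 + 35.4993*v^2 + 7.901*v - 12.6444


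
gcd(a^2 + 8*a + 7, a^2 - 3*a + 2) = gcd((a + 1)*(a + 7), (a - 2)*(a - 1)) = 1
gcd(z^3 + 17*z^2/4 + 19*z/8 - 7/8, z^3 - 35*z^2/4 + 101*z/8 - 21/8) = z - 1/4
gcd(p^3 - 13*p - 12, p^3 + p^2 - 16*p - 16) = p^2 - 3*p - 4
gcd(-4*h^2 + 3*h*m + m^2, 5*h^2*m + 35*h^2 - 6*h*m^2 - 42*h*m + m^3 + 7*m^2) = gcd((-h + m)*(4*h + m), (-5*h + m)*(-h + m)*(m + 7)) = h - m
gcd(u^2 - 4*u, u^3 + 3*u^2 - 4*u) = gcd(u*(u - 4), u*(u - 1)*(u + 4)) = u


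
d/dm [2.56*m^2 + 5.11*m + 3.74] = 5.12*m + 5.11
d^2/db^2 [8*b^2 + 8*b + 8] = 16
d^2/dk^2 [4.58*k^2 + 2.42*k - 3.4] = 9.16000000000000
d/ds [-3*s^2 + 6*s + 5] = 6 - 6*s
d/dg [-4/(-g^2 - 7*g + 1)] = 4*(-2*g - 7)/(g^2 + 7*g - 1)^2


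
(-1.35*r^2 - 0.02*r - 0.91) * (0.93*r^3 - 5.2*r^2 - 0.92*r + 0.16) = -1.2555*r^5 + 7.0014*r^4 + 0.4997*r^3 + 4.5344*r^2 + 0.834*r - 0.1456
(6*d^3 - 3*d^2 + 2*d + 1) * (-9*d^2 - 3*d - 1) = -54*d^5 + 9*d^4 - 15*d^3 - 12*d^2 - 5*d - 1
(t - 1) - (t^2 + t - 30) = 29 - t^2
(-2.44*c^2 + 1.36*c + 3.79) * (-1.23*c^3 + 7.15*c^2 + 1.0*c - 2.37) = 3.0012*c^5 - 19.1188*c^4 + 2.6223*c^3 + 34.2413*c^2 + 0.5668*c - 8.9823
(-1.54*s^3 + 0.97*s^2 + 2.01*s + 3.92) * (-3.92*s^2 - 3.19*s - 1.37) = 6.0368*s^5 + 1.1102*s^4 - 8.8637*s^3 - 23.1072*s^2 - 15.2585*s - 5.3704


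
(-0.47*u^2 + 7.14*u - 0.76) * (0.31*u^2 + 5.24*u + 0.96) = -0.1457*u^4 - 0.2494*u^3 + 36.7268*u^2 + 2.872*u - 0.7296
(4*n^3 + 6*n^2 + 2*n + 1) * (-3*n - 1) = -12*n^4 - 22*n^3 - 12*n^2 - 5*n - 1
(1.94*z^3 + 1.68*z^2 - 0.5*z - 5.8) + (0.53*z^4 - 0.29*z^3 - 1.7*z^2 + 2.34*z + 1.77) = 0.53*z^4 + 1.65*z^3 - 0.02*z^2 + 1.84*z - 4.03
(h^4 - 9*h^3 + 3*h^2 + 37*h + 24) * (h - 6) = h^5 - 15*h^4 + 57*h^3 + 19*h^2 - 198*h - 144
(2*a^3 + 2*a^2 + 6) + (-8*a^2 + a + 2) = 2*a^3 - 6*a^2 + a + 8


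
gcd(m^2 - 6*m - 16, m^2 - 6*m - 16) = m^2 - 6*m - 16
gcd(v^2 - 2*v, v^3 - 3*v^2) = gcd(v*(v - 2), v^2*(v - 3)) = v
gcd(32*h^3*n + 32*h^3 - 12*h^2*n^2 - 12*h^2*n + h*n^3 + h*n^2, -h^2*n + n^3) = 1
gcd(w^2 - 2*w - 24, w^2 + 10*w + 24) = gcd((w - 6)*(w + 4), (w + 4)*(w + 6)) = w + 4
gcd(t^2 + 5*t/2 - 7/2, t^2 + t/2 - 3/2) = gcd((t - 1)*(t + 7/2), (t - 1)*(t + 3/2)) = t - 1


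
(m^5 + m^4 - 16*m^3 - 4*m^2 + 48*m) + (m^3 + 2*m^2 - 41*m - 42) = m^5 + m^4 - 15*m^3 - 2*m^2 + 7*m - 42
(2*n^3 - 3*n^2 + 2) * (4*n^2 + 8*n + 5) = 8*n^5 + 4*n^4 - 14*n^3 - 7*n^2 + 16*n + 10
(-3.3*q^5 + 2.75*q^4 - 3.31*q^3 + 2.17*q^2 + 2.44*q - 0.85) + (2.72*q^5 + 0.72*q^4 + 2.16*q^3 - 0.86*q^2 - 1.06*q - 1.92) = -0.58*q^5 + 3.47*q^4 - 1.15*q^3 + 1.31*q^2 + 1.38*q - 2.77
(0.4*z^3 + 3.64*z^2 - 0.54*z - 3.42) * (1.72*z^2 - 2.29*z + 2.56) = 0.688*z^5 + 5.3448*z^4 - 8.2404*z^3 + 4.6726*z^2 + 6.4494*z - 8.7552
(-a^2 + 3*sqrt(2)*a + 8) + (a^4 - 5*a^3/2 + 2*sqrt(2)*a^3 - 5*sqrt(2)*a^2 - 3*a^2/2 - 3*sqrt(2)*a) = a^4 - 5*a^3/2 + 2*sqrt(2)*a^3 - 5*sqrt(2)*a^2 - 5*a^2/2 + 8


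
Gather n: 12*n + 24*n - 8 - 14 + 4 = 36*n - 18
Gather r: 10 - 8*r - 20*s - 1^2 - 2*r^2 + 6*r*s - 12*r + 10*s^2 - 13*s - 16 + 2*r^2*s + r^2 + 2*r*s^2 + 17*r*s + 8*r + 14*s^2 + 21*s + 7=r^2*(2*s - 1) + r*(2*s^2 + 23*s - 12) + 24*s^2 - 12*s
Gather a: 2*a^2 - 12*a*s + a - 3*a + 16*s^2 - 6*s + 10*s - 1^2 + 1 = 2*a^2 + a*(-12*s - 2) + 16*s^2 + 4*s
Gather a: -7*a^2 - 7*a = -7*a^2 - 7*a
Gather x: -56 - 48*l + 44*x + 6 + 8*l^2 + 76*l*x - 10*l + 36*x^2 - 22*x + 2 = 8*l^2 - 58*l + 36*x^2 + x*(76*l + 22) - 48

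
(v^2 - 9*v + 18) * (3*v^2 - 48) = 3*v^4 - 27*v^3 + 6*v^2 + 432*v - 864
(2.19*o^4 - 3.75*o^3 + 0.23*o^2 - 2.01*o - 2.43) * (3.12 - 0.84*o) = -1.8396*o^5 + 9.9828*o^4 - 11.8932*o^3 + 2.406*o^2 - 4.23*o - 7.5816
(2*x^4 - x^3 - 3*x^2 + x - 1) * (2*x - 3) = 4*x^5 - 8*x^4 - 3*x^3 + 11*x^2 - 5*x + 3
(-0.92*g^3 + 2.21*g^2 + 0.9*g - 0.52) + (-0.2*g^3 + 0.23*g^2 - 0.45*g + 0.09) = -1.12*g^3 + 2.44*g^2 + 0.45*g - 0.43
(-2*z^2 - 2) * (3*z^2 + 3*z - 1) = -6*z^4 - 6*z^3 - 4*z^2 - 6*z + 2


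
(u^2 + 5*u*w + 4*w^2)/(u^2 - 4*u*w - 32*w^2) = (u + w)/(u - 8*w)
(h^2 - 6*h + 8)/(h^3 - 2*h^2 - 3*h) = (-h^2 + 6*h - 8)/(h*(-h^2 + 2*h + 3))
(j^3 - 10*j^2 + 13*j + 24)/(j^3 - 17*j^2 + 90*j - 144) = (j + 1)/(j - 6)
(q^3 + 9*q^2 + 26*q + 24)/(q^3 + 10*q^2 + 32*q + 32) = (q + 3)/(q + 4)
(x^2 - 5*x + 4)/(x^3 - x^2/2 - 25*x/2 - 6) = 2*(x - 1)/(2*x^2 + 7*x + 3)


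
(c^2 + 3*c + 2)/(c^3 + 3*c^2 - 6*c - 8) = (c + 2)/(c^2 + 2*c - 8)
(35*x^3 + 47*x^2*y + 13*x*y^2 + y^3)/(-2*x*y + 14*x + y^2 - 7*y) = (-35*x^3 - 47*x^2*y - 13*x*y^2 - y^3)/(2*x*y - 14*x - y^2 + 7*y)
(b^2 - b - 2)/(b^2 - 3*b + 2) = (b + 1)/(b - 1)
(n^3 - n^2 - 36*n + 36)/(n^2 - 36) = n - 1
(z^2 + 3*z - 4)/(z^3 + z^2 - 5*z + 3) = (z + 4)/(z^2 + 2*z - 3)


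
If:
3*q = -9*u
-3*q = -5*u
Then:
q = 0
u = 0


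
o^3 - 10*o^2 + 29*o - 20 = (o - 5)*(o - 4)*(o - 1)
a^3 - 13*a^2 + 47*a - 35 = (a - 7)*(a - 5)*(a - 1)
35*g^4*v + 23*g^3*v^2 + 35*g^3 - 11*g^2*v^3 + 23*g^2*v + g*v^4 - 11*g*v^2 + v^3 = (-7*g + v)*(-5*g + v)*(g + v)*(g*v + 1)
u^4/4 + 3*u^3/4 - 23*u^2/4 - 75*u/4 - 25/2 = (u/2 + 1/2)*(u/2 + 1)*(u - 5)*(u + 5)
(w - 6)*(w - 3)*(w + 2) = w^3 - 7*w^2 + 36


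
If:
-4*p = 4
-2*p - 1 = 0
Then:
No Solution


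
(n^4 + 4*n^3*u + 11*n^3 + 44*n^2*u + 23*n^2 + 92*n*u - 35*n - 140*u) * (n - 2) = n^5 + 4*n^4*u + 9*n^4 + 36*n^3*u + n^3 + 4*n^2*u - 81*n^2 - 324*n*u + 70*n + 280*u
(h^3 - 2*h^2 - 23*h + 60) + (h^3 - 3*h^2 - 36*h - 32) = 2*h^3 - 5*h^2 - 59*h + 28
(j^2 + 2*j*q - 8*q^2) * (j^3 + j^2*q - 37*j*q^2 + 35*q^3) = j^5 + 3*j^4*q - 43*j^3*q^2 - 47*j^2*q^3 + 366*j*q^4 - 280*q^5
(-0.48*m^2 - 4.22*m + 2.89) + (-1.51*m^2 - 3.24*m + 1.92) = -1.99*m^2 - 7.46*m + 4.81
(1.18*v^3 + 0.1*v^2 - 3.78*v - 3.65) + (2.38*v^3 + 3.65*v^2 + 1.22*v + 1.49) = 3.56*v^3 + 3.75*v^2 - 2.56*v - 2.16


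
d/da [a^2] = 2*a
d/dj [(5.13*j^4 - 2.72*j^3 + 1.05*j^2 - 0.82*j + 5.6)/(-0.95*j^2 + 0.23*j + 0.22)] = (-9.747*j^5 + 6.1237*j^4 + 3.2632*j^3 - 2.3327*j^2 + 11.102*j - 1.4684)/(0.9025*j^4 - 0.437*j^3 - 0.3651*j^2 + 0.1012*j + 0.0484)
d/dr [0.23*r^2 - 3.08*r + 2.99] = 0.46*r - 3.08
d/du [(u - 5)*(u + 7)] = 2*u + 2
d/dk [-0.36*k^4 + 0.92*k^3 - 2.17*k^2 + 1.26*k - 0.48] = -1.44*k^3 + 2.76*k^2 - 4.34*k + 1.26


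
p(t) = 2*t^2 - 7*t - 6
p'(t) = 4*t - 7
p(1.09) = -11.25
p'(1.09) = -2.64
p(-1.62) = 10.59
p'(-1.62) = -13.48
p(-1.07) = 3.78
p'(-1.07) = -11.28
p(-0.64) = -0.70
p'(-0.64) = -9.56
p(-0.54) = -1.64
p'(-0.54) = -9.16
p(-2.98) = 32.62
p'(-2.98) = -18.92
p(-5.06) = 80.63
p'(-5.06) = -27.24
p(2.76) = -10.08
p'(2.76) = 4.04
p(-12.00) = 366.00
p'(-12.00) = -55.00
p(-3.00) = 33.00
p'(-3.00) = -19.00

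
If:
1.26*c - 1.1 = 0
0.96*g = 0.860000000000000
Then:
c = 0.87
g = 0.90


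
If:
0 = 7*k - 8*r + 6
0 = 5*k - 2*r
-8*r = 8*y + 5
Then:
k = 6/13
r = 15/13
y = -185/104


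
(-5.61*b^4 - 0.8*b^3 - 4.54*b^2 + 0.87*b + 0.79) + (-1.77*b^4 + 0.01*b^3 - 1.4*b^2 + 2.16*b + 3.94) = -7.38*b^4 - 0.79*b^3 - 5.94*b^2 + 3.03*b + 4.73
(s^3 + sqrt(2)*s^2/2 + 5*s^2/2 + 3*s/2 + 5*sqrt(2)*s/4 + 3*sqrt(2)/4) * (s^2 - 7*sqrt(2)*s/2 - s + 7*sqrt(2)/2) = s^5 - 3*sqrt(2)*s^4 + 3*s^4/2 - 9*sqrt(2)*s^3/2 - 9*s^3/2 - 27*s^2/4 + 3*sqrt(2)*s^2 + 7*s/2 + 9*sqrt(2)*s/2 + 21/4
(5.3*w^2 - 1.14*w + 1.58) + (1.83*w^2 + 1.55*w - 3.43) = 7.13*w^2 + 0.41*w - 1.85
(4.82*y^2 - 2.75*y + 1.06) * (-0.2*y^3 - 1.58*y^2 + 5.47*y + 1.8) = -0.964*y^5 - 7.0656*y^4 + 30.4984*y^3 - 8.0413*y^2 + 0.8482*y + 1.908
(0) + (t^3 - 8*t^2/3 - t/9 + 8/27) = t^3 - 8*t^2/3 - t/9 + 8/27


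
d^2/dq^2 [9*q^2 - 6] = 18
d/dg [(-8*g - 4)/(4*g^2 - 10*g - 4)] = 2*(4*g^2 + 4*g - 1)/(4*g^4 - 20*g^3 + 17*g^2 + 20*g + 4)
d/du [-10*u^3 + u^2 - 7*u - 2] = -30*u^2 + 2*u - 7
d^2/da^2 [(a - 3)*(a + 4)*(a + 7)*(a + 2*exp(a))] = 2*a^3*exp(a) + 28*a^2*exp(a) + 12*a^2 + 66*a*exp(a) + 48*a - 156*exp(a) - 10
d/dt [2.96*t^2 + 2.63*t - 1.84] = 5.92*t + 2.63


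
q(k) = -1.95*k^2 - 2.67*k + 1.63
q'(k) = -3.9*k - 2.67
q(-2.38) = -3.06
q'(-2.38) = 6.61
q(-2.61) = -4.68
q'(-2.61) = 7.51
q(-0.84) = 2.50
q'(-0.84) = 0.61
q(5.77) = -78.70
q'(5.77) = -25.17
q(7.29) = -121.47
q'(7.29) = -31.10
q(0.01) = 1.60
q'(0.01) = -2.71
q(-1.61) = 0.87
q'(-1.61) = 3.61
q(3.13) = -25.83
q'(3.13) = -14.88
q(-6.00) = -52.55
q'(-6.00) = 20.73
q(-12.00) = -247.13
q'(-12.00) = 44.13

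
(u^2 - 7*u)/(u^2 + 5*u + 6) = u*(u - 7)/(u^2 + 5*u + 6)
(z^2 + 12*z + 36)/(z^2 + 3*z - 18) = (z + 6)/(z - 3)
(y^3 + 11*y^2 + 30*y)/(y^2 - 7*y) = (y^2 + 11*y + 30)/(y - 7)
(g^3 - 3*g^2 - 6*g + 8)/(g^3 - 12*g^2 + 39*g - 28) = (g + 2)/(g - 7)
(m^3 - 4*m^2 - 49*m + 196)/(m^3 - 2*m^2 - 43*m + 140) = (m - 7)/(m - 5)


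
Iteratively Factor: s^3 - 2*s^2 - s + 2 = (s - 2)*(s^2 - 1) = (s - 2)*(s - 1)*(s + 1)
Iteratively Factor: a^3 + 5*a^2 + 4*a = (a + 1)*(a^2 + 4*a) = a*(a + 1)*(a + 4)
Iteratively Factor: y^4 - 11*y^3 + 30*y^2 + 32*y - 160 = (y - 4)*(y^3 - 7*y^2 + 2*y + 40) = (y - 5)*(y - 4)*(y^2 - 2*y - 8) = (y - 5)*(y - 4)^2*(y + 2)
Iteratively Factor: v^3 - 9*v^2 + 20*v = (v)*(v^2 - 9*v + 20) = v*(v - 5)*(v - 4)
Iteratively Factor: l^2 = (l)*(l)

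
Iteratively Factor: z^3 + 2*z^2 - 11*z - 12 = (z + 1)*(z^2 + z - 12) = (z + 1)*(z + 4)*(z - 3)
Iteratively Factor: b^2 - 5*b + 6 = (b - 2)*(b - 3)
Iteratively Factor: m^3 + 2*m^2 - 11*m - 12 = (m + 4)*(m^2 - 2*m - 3) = (m + 1)*(m + 4)*(m - 3)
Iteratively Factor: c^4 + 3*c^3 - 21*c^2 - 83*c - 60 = (c + 3)*(c^3 - 21*c - 20) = (c - 5)*(c + 3)*(c^2 + 5*c + 4) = (c - 5)*(c + 3)*(c + 4)*(c + 1)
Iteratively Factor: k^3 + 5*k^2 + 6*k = (k + 3)*(k^2 + 2*k) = k*(k + 3)*(k + 2)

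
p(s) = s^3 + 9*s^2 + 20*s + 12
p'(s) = 3*s^2 + 18*s + 20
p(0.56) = 26.20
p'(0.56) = 31.02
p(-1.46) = -1.13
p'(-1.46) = 0.11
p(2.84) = 164.30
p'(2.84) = 95.32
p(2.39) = 124.86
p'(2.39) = 80.16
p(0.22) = 16.85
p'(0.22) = 24.11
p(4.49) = 373.76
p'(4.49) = 161.30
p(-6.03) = -0.61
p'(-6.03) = 20.54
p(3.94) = 291.68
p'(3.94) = 137.49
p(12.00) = 3276.00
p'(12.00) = 668.00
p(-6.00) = 0.00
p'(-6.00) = 20.00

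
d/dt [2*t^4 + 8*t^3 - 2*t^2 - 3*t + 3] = 8*t^3 + 24*t^2 - 4*t - 3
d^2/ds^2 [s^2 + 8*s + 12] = 2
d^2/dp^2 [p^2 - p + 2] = 2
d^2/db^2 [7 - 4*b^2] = -8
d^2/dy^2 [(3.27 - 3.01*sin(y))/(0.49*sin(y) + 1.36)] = (-2.790991*sin(y)^2 + 7.746424*sin(y) + 5.581982)/(0.117649*sin(y)^3 + 0.979608*sin(y)^2 + 2.718912*sin(y) + 2.515456)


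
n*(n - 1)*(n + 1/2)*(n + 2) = n^4 + 3*n^3/2 - 3*n^2/2 - n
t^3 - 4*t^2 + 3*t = t*(t - 3)*(t - 1)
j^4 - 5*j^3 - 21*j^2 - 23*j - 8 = (j - 8)*(j + 1)^3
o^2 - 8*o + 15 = (o - 5)*(o - 3)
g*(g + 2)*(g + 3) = g^3 + 5*g^2 + 6*g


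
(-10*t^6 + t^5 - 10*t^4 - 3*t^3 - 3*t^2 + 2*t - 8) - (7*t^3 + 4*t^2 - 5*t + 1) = -10*t^6 + t^5 - 10*t^4 - 10*t^3 - 7*t^2 + 7*t - 9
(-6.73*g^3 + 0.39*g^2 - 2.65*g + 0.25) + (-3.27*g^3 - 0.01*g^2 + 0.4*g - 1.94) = -10.0*g^3 + 0.38*g^2 - 2.25*g - 1.69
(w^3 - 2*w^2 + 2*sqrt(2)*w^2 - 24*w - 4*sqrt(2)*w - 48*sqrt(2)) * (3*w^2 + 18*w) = 3*w^5 + 6*sqrt(2)*w^4 + 12*w^4 - 108*w^3 + 24*sqrt(2)*w^3 - 432*w^2 - 216*sqrt(2)*w^2 - 864*sqrt(2)*w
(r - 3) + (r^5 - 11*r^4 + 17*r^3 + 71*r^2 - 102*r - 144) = r^5 - 11*r^4 + 17*r^3 + 71*r^2 - 101*r - 147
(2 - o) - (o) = 2 - 2*o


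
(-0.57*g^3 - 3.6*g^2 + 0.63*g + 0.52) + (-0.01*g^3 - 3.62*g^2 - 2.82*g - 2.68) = -0.58*g^3 - 7.22*g^2 - 2.19*g - 2.16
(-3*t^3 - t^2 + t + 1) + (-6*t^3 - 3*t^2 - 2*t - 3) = -9*t^3 - 4*t^2 - t - 2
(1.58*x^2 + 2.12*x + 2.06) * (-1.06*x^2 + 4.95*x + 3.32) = -1.6748*x^4 + 5.5738*x^3 + 13.556*x^2 + 17.2354*x + 6.8392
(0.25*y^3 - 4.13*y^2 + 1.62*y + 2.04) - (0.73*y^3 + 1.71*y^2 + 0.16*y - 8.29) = -0.48*y^3 - 5.84*y^2 + 1.46*y + 10.33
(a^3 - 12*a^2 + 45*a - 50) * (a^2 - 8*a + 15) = a^5 - 20*a^4 + 156*a^3 - 590*a^2 + 1075*a - 750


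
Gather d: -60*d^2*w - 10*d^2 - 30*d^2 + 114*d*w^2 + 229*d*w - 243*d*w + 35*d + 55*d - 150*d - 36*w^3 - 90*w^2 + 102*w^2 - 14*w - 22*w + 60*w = d^2*(-60*w - 40) + d*(114*w^2 - 14*w - 60) - 36*w^3 + 12*w^2 + 24*w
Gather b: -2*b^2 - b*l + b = -2*b^2 + b*(1 - l)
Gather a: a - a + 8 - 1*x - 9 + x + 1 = 0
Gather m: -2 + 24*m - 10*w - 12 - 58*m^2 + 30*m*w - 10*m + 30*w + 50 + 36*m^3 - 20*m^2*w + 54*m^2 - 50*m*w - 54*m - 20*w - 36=36*m^3 + m^2*(-20*w - 4) + m*(-20*w - 40)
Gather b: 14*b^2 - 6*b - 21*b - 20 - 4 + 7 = 14*b^2 - 27*b - 17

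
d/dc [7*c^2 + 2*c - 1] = 14*c + 2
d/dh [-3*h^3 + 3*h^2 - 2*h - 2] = -9*h^2 + 6*h - 2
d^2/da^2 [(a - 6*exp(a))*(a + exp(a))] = -5*a*exp(a) - 24*exp(2*a) - 10*exp(a) + 2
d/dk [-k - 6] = -1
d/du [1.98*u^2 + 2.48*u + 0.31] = 3.96*u + 2.48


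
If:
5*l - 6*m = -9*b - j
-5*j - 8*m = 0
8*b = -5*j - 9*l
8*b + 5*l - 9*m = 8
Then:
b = -1136/429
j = 2624/429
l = -448/429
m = -1640/429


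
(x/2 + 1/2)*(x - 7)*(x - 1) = x^3/2 - 7*x^2/2 - x/2 + 7/2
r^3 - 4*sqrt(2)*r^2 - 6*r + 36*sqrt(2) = (r - 3*sqrt(2))^2*(r + 2*sqrt(2))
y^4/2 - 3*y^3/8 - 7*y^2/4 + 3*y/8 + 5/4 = (y/2 + 1/2)*(y - 2)*(y - 1)*(y + 5/4)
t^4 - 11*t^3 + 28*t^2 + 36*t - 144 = (t - 6)*(t - 4)*(t - 3)*(t + 2)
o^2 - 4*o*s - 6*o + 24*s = (o - 6)*(o - 4*s)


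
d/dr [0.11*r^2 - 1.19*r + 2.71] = 0.22*r - 1.19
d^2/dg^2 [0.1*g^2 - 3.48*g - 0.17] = 0.200000000000000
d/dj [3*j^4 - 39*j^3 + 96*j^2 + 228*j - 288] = 12*j^3 - 117*j^2 + 192*j + 228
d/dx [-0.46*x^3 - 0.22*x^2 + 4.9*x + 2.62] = -1.38*x^2 - 0.44*x + 4.9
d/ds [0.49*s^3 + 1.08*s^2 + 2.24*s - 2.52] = 1.47*s^2 + 2.16*s + 2.24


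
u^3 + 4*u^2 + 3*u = u*(u + 1)*(u + 3)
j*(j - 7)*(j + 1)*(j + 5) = j^4 - j^3 - 37*j^2 - 35*j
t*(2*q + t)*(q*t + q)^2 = 2*q^3*t^3 + 4*q^3*t^2 + 2*q^3*t + q^2*t^4 + 2*q^2*t^3 + q^2*t^2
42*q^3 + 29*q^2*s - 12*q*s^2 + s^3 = (-7*q + s)*(-6*q + s)*(q + s)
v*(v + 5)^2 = v^3 + 10*v^2 + 25*v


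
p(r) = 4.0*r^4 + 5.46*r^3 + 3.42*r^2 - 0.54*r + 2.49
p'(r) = 16.0*r^3 + 16.38*r^2 + 6.84*r - 0.54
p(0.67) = 6.11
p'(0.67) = 16.21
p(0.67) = 6.11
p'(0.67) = 16.21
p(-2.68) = 129.75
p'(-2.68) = -209.20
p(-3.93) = 680.20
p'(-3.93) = -745.61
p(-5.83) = 3660.93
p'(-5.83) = -2654.16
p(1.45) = 43.23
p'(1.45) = 92.59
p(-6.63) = 6294.01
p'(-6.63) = -3988.82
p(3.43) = 814.86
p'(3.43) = 861.29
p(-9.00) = 22548.03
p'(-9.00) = -10399.32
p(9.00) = 30498.99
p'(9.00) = 13051.80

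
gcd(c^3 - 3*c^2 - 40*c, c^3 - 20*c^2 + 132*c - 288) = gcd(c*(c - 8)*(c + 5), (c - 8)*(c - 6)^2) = c - 8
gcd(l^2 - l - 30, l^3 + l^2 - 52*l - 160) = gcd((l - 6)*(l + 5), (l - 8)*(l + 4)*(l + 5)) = l + 5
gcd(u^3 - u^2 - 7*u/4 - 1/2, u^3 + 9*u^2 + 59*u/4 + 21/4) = u + 1/2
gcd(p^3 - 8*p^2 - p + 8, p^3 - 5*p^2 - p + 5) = p^2 - 1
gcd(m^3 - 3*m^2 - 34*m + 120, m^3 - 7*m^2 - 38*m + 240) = m^2 + m - 30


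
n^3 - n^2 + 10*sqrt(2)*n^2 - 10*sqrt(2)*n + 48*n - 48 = (n - 1)*(n + 4*sqrt(2))*(n + 6*sqrt(2))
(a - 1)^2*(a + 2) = a^3 - 3*a + 2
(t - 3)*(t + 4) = t^2 + t - 12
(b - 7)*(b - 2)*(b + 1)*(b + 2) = b^4 - 6*b^3 - 11*b^2 + 24*b + 28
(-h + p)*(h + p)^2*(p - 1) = -h^3*p + h^3 - h^2*p^2 + h^2*p + h*p^3 - h*p^2 + p^4 - p^3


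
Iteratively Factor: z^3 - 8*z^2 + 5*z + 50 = (z + 2)*(z^2 - 10*z + 25) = (z - 5)*(z + 2)*(z - 5)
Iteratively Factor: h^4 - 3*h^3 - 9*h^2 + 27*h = (h - 3)*(h^3 - 9*h) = h*(h - 3)*(h^2 - 9) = h*(h - 3)^2*(h + 3)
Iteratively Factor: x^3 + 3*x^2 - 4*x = (x - 1)*(x^2 + 4*x) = (x - 1)*(x + 4)*(x)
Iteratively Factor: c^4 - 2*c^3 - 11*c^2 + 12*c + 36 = (c + 2)*(c^3 - 4*c^2 - 3*c + 18) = (c - 3)*(c + 2)*(c^2 - c - 6) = (c - 3)^2*(c + 2)*(c + 2)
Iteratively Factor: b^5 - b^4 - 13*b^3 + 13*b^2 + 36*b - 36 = (b + 3)*(b^4 - 4*b^3 - b^2 + 16*b - 12) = (b - 2)*(b + 3)*(b^3 - 2*b^2 - 5*b + 6) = (b - 2)*(b + 2)*(b + 3)*(b^2 - 4*b + 3) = (b - 2)*(b - 1)*(b + 2)*(b + 3)*(b - 3)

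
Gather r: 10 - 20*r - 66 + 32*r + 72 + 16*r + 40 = 28*r + 56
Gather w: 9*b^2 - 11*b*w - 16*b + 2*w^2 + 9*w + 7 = 9*b^2 - 16*b + 2*w^2 + w*(9 - 11*b) + 7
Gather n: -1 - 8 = -9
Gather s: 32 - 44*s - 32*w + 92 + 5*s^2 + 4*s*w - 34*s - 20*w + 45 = 5*s^2 + s*(4*w - 78) - 52*w + 169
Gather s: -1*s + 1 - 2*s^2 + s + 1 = 2 - 2*s^2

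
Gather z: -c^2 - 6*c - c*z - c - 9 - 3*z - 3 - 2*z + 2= -c^2 - 7*c + z*(-c - 5) - 10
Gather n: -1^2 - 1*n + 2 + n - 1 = 0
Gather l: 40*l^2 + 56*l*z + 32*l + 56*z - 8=40*l^2 + l*(56*z + 32) + 56*z - 8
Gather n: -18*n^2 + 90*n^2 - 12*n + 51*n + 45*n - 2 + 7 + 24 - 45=72*n^2 + 84*n - 16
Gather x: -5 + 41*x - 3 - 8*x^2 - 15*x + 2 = -8*x^2 + 26*x - 6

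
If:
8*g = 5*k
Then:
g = 5*k/8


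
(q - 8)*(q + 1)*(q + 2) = q^3 - 5*q^2 - 22*q - 16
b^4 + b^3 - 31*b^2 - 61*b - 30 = (b - 6)*(b + 1)^2*(b + 5)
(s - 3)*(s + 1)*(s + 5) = s^3 + 3*s^2 - 13*s - 15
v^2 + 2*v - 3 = (v - 1)*(v + 3)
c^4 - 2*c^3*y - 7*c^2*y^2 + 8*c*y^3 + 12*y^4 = (c - 3*y)*(c - 2*y)*(c + y)*(c + 2*y)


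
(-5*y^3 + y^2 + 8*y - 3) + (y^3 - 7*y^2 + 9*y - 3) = -4*y^3 - 6*y^2 + 17*y - 6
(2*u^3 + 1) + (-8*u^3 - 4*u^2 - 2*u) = -6*u^3 - 4*u^2 - 2*u + 1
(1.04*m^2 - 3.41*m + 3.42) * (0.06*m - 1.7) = 0.0624*m^3 - 1.9726*m^2 + 6.0022*m - 5.814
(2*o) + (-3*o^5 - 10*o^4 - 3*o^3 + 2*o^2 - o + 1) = -3*o^5 - 10*o^4 - 3*o^3 + 2*o^2 + o + 1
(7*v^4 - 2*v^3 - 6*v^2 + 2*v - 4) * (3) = 21*v^4 - 6*v^3 - 18*v^2 + 6*v - 12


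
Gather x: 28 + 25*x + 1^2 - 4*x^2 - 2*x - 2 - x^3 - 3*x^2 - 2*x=-x^3 - 7*x^2 + 21*x + 27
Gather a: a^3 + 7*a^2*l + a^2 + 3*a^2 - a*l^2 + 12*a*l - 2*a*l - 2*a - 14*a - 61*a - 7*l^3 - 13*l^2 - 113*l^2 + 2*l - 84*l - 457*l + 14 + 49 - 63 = a^3 + a^2*(7*l + 4) + a*(-l^2 + 10*l - 77) - 7*l^3 - 126*l^2 - 539*l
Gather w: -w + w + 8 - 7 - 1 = 0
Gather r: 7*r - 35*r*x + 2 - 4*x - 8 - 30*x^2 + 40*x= r*(7 - 35*x) - 30*x^2 + 36*x - 6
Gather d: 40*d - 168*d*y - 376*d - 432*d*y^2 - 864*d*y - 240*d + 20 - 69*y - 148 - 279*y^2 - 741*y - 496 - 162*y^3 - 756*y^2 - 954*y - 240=d*(-432*y^2 - 1032*y - 576) - 162*y^3 - 1035*y^2 - 1764*y - 864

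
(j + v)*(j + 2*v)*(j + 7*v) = j^3 + 10*j^2*v + 23*j*v^2 + 14*v^3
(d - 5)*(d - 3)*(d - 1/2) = d^3 - 17*d^2/2 + 19*d - 15/2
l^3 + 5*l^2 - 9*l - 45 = (l - 3)*(l + 3)*(l + 5)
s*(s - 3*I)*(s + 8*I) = s^3 + 5*I*s^2 + 24*s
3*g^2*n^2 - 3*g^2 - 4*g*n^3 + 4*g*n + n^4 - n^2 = (-3*g + n)*(-g + n)*(n - 1)*(n + 1)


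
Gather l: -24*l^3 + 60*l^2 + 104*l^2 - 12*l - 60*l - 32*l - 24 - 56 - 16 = -24*l^3 + 164*l^2 - 104*l - 96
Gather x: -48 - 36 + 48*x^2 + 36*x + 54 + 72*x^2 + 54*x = 120*x^2 + 90*x - 30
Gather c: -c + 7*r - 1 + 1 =-c + 7*r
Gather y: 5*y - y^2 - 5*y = -y^2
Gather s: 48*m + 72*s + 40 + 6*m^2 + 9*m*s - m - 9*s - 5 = 6*m^2 + 47*m + s*(9*m + 63) + 35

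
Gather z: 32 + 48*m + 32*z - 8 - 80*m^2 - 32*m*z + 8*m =-80*m^2 + 56*m + z*(32 - 32*m) + 24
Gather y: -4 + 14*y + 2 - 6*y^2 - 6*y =-6*y^2 + 8*y - 2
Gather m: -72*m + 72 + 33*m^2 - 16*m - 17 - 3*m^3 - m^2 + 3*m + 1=-3*m^3 + 32*m^2 - 85*m + 56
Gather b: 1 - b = 1 - b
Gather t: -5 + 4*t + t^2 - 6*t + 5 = t^2 - 2*t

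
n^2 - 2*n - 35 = (n - 7)*(n + 5)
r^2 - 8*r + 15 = (r - 5)*(r - 3)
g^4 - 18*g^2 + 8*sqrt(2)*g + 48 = (g - 2*sqrt(2))^2*(g + sqrt(2))*(g + 3*sqrt(2))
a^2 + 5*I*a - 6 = (a + 2*I)*(a + 3*I)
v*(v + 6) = v^2 + 6*v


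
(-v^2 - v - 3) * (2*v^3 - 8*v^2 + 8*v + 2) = -2*v^5 + 6*v^4 - 6*v^3 + 14*v^2 - 26*v - 6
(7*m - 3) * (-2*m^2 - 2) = -14*m^3 + 6*m^2 - 14*m + 6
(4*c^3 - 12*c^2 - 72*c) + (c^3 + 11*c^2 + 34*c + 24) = 5*c^3 - c^2 - 38*c + 24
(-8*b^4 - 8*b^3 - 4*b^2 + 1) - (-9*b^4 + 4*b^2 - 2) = b^4 - 8*b^3 - 8*b^2 + 3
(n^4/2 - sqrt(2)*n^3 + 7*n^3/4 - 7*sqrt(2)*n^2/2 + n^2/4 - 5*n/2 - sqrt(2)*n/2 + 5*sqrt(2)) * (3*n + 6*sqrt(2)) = 3*n^5/2 + 21*n^4/4 - 45*n^3/4 - 99*n^2/2 - 6*n + 60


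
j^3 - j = j*(j - 1)*(j + 1)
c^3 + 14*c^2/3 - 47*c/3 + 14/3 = (c - 2)*(c - 1/3)*(c + 7)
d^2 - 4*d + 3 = (d - 3)*(d - 1)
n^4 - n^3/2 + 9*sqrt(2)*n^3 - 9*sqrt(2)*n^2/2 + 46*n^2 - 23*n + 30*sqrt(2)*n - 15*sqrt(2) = (n - 1/2)*(n + sqrt(2))*(n + 3*sqrt(2))*(n + 5*sqrt(2))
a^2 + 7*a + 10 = (a + 2)*(a + 5)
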